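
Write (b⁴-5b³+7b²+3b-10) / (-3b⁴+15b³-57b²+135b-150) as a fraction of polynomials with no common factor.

(-b²+b+2)/(3b²-3b+30)

By polynomial division,
  b⁴-5b³+7b²+3b-10 = (-1/3)(-3b⁴+15b³-57b²+135b-150) + (-12b²+48b-60)
  -3b⁴+15b³-57b²+135b-150 = ((1/4)b²-(1/4)b+5/2)(-12b²+48b-60) + (0)
Last nonzero remainder: -12b²+48b-60. Dividing through by -12 gives the monic gcd b²-4b+5.
Cancel b²-4b+5 from numerator and denominator to get the reduced form.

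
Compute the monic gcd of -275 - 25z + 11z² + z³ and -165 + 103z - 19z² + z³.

By polynomial division,
  z³ + 11z² - 25z - 275 = (z³ - 19z² + 103z - 165) + (30z² - 128z - 110)
  z³ - 19z² + 103z - 165 = ((1/30)z - 221/450)(30z² - 128z - 110) + ((9856/225)z - 9856/45)
  30z² - 128z - 110 = ((3375/4928)z + 225/448)((9856/225)z - 9856/45) + (0)
Last nonzero remainder: (9856/225)z - 9856/45. Dividing through by 9856/225 gives the monic gcd z - 5.

-5 + z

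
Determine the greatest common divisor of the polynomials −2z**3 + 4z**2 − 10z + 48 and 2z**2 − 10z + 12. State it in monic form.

z − 3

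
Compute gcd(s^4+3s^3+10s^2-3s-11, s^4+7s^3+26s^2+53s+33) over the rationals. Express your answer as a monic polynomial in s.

s^3+4s^2+14s+11

Repeated division with remainder:
  s^4+3s^3+10s^2-3s-11 = (s^4+7s^3+26s^2+53s+33) + (-4s^3-16s^2-56s-44)
  s^4+7s^3+26s^2+53s+33 = (-(1/4)s-3/4)(-4s^3-16s^2-56s-44) + (0)
Last nonzero remainder: -4s^3-16s^2-56s-44. Dividing through by -4 gives the monic gcd s^3+4s^2+14s+11.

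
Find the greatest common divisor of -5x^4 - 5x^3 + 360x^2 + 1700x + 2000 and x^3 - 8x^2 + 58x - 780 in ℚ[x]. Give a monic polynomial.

x - 10

Euclidean algorithm in ℚ[x]:
  -5x^4 - 5x^3 + 360x^2 + 1700x + 2000 = (-5x - 45)(x^3 - 8x^2 + 58x - 780) + (290x^2 + 410x - 33100)
  x^3 - 8x^2 + 58x - 780 = ((1/290)x - 273/8410)(290x^2 + 410x - 33100) + ((155961/841)x - 1559610/841)
  290x^2 + 410x - 33100 = ((243890/155961)x + 2783710/155961)((155961/841)x - 1559610/841) + (0)
Last nonzero remainder: (155961/841)x - 1559610/841. Dividing through by 155961/841 gives the monic gcd x - 10.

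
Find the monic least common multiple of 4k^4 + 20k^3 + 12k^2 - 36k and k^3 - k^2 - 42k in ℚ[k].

Repeated division with remainder:
  4k^4 + 20k^3 + 12k^2 - 36k = (4k + 24)(k^3 - k^2 - 42k) + (204k^2 + 972k)
  k^3 - k^2 - 42k = ((1/204)k - 49/1734)(204k^2 + 972k) + (-(4200/289)k)
  204k^2 + 972k = (-(4913/350)k - 23409/350)(-(4200/289)k) + (0)
Last nonzero remainder: -(4200/289)k. Dividing through by -4200/289 gives the monic gcd k.
Then lcm(f, g) = f·g / gcd(f, g); expanding and making the result monic gives the answer.

k^6 + 4k^5 - 44k^4 - 222k^3 - 117k^2 + 378k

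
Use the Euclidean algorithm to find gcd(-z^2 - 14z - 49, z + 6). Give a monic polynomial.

By polynomial division,
  -z^2 - 14z - 49 = (-z - 8)(z + 6) + (-1)
  z + 6 = (-z - 6)(-1) + (0)
The last nonzero remainder is the constant -1, so the polynomials are coprime and gcd = 1.

1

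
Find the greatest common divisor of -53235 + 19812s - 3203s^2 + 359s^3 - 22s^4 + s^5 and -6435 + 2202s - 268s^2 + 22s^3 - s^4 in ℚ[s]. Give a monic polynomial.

Apply the Euclidean algorithm:
  s^5 - 22s^4 + 359s^3 - 3203s^2 + 19812s - 53235 = (-s)(-s^4 + 22s^3 - 268s^2 + 2202s - 6435) + (91s^3 - 1001s^2 + 13377s - 53235)
  -s^4 + 22s^3 - 268s^2 + 2202s - 6435 = (-(1/91)s + 11/91)(91s^3 - 1001s^2 + 13377s - 53235) + (0)
Last nonzero remainder: 91s^3 - 1001s^2 + 13377s - 53235. Dividing through by 91 gives the monic gcd s^3 - 11s^2 + 147s - 585.

-585 + 147s - 11s^2 + s^3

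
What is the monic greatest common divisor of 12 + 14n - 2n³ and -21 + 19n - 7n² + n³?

-3 + n

By polynomial division,
  -2n³ + 14n + 12 = (-2)(n³ - 7n² + 19n - 21) + (-14n² + 52n - 30)
  n³ - 7n² + 19n - 21 = (-(1/14)n + 23/98)(-14n² + 52n - 30) + ((228/49)n - 684/49)
  -14n² + 52n - 30 = (-(343/114)n + 245/114)((228/49)n - 684/49) + (0)
Last nonzero remainder: (228/49)n - 684/49. Dividing through by 228/49 gives the monic gcd n - 3.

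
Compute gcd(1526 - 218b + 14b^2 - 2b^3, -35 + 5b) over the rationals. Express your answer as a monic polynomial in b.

Repeated division with remainder:
  -2b^3 + 14b^2 - 218b + 1526 = (-(2/5)b^2 - 218/5)(5b - 35) + (0)
Last nonzero remainder: 5b - 35. Dividing through by 5 gives the monic gcd b - 7.

-7 + b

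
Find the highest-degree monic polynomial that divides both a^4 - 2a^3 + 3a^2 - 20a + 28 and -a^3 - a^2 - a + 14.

a - 2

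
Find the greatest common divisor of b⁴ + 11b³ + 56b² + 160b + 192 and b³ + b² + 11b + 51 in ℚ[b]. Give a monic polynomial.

b + 3

Euclidean algorithm in ℚ[b]:
  b⁴ + 11b³ + 56b² + 160b + 192 = (b + 10)(b³ + b² + 11b + 51) + (35b² − b − 318)
  b³ + b² + 11b + 51 = ((1/35)b + 36/1225)(35b² − b − 318) + ((24641/1225)b + 73923/1225)
  35b² − b − 318 = ((42875/24641)b − 129850/24641)((24641/1225)b + 73923/1225) + (0)
Last nonzero remainder: (24641/1225)b + 73923/1225. Dividing through by 24641/1225 gives the monic gcd b + 3.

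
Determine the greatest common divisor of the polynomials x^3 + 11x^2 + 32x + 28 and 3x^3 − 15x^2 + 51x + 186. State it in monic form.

By polynomial division,
  x^3 + 11x^2 + 32x + 28 = (1/3)(3x^3 − 15x^2 + 51x + 186) + (16x^2 + 15x − 34)
  3x^3 − 15x^2 + 51x + 186 = ((3/16)x − 285/256)(16x^2 + 15x − 34) + ((18963/256)x + 18963/128)
  16x^2 + 15x − 34 = ((4096/18963)x − 4352/18963)((18963/256)x + 18963/128) + (0)
Last nonzero remainder: (18963/256)x + 18963/128. Dividing through by 18963/256 gives the monic gcd x + 2.

x + 2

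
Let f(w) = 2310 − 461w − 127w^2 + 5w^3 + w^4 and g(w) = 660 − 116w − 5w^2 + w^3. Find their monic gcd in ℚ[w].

−110 + w + w^2

Euclidean algorithm in ℚ[w]:
  w^4 + 5w^3 − 127w^2 − 461w + 2310 = (w + 10)(w^3 − 5w^2 − 116w + 660) + (39w^2 + 39w − 4290)
  w^3 − 5w^2 − 116w + 660 = ((1/39)w − 2/13)(39w^2 + 39w − 4290) + (0)
Last nonzero remainder: 39w^2 + 39w − 4290. Dividing through by 39 gives the monic gcd w^2 + w − 110.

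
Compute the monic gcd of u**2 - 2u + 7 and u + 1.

Repeated division with remainder:
  u**2 - 2u + 7 = (u - 3)(u + 1) + (10)
  u + 1 = ((1/10)u + 1/10)(10) + (0)
The last nonzero remainder is the constant 10, so the polynomials are coprime and gcd = 1.

1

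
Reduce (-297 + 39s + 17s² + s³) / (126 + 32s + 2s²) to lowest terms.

(-33 + 8s + s²)/(14 + 2s)

Euclidean algorithm in ℚ[s]:
  s³ + 17s² + 39s - 297 = ((1/2)s + 1/2)(2s² + 32s + 126) + (-40s - 360)
  2s² + 32s + 126 = (-(1/20)s - 7/20)(-40s - 360) + (0)
Last nonzero remainder: -40s - 360. Dividing through by -40 gives the monic gcd s + 9.
Cancel s + 9 from numerator and denominator to get the reduced form.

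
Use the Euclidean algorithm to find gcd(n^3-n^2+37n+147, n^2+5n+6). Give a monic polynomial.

n+3

By polynomial division,
  n^3-n^2+37n+147 = (n-6)(n^2+5n+6) + (61n+183)
  n^2+5n+6 = ((1/61)n+2/61)(61n+183) + (0)
Last nonzero remainder: 61n+183. Dividing through by 61 gives the monic gcd n+3.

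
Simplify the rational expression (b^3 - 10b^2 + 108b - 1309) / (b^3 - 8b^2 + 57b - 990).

Euclidean algorithm in ℚ[b]:
  b^3 - 10b^2 + 108b - 1309 = (b^3 - 8b^2 + 57b - 990) + (-2b^2 + 51b - 319)
  b^3 - 8b^2 + 57b - 990 = (-(1/2)b - 35/4)(-2b^2 + 51b - 319) + ((1375/4)b - 15125/4)
  -2b^2 + 51b - 319 = (-(8/1375)b + 116/1375)((1375/4)b - 15125/4) + (0)
Last nonzero remainder: (1375/4)b - 15125/4. Dividing through by 1375/4 gives the monic gcd b - 11.
Cancel b - 11 from numerator and denominator to get the reduced form.

(b^2 + b + 119)/(b^2 + 3b + 90)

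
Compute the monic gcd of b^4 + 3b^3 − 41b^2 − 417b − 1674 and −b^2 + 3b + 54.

b^2 − 3b − 54

By polynomial division,
  b^4 + 3b^3 − 41b^2 − 417b − 1674 = (−b^2 − 6b − 31)(−b^2 + 3b + 54) + (0)
Last nonzero remainder: −b^2 + 3b + 54. Dividing through by −1 gives the monic gcd b^2 − 3b − 54.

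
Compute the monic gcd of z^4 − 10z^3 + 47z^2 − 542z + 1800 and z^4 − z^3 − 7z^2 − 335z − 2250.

z^3 − 6z^2 + 23z − 450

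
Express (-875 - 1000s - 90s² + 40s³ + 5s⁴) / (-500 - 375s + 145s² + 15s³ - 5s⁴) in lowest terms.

(-7 - s)/(-4 + s)

Euclidean algorithm in ℚ[s]:
  5s⁴ + 40s³ - 90s² - 1000s - 875 = (-1)(-5s⁴ + 15s³ + 145s² - 375s - 500) + (55s³ + 55s² - 1375s - 1375)
  -5s⁴ + 15s³ + 145s² - 375s - 500 = (-(1/11)s + 4/11)(55s³ + 55s² - 1375s - 1375) + (0)
Last nonzero remainder: 55s³ + 55s² - 1375s - 1375. Dividing through by 55 gives the monic gcd s³ + s² - 25s - 25.
Cancel s³ + s² - 25s - 25 from numerator and denominator to get the reduced form.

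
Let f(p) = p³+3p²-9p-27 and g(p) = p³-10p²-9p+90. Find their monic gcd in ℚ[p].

By polynomial division,
  p³+3p²-9p-27 = (p³-10p²-9p+90) + (13p²-117)
  p³-10p²-9p+90 = ((1/13)p-10/13)(13p²-117) + (0)
Last nonzero remainder: 13p²-117. Dividing through by 13 gives the monic gcd p²-9.

p²-9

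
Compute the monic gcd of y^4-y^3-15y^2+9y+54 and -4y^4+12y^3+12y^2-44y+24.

y^2-y-6

Repeated division with remainder:
  y^4-y^3-15y^2+9y+54 = (-1/4)(-4y^4+12y^3+12y^2-44y+24) + (2y^3-12y^2-2y+60)
  -4y^4+12y^3+12y^2-44y+24 = (-2y-6)(2y^3-12y^2-2y+60) + (-64y^2+64y+384)
  2y^3-12y^2-2y+60 = (-(1/32)y+5/32)(-64y^2+64y+384) + (0)
Last nonzero remainder: -64y^2+64y+384. Dividing through by -64 gives the monic gcd y^2-y-6.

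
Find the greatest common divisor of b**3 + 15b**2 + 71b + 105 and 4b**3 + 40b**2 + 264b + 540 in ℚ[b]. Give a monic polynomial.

b + 3

Euclidean algorithm in ℚ[b]:
  b**3 + 15b**2 + 71b + 105 = (1/4)(4b**3 + 40b**2 + 264b + 540) + (5b**2 + 5b - 30)
  4b**3 + 40b**2 + 264b + 540 = ((4/5)b + 36/5)(5b**2 + 5b - 30) + (252b + 756)
  5b**2 + 5b - 30 = ((5/252)b - 5/126)(252b + 756) + (0)
Last nonzero remainder: 252b + 756. Dividing through by 252 gives the monic gcd b + 3.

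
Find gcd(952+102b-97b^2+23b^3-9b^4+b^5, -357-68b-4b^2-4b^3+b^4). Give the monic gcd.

Apply the Euclidean algorithm:
  b^5-9b^4+23b^3-97b^2+102b+952 = (b-5)(b^4-4b^3-4b^2-68b-357) + (7b^3-49b^2+119b-833)
  b^4-4b^3-4b^2-68b-357 = ((1/7)b+3/7)(7b^3-49b^2+119b-833) + (0)
Last nonzero remainder: 7b^3-49b^2+119b-833. Dividing through by 7 gives the monic gcd b^3-7b^2+17b-119.

-119+17b-7b^2+b^3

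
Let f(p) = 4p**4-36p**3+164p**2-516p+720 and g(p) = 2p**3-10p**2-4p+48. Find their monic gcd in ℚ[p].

p**2-7p+12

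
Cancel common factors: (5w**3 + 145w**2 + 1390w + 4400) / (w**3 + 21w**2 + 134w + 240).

(5w + 55)/(w + 3)

By polynomial division,
  5w**3 + 145w**2 + 1390w + 4400 = (5)(w**3 + 21w**2 + 134w + 240) + (40w**2 + 720w + 3200)
  w**3 + 21w**2 + 134w + 240 = ((1/40)w + 3/40)(40w**2 + 720w + 3200) + (0)
Last nonzero remainder: 40w**2 + 720w + 3200. Dividing through by 40 gives the monic gcd w**2 + 18w + 80.
Cancel w**2 + 18w + 80 from numerator and denominator to get the reduced form.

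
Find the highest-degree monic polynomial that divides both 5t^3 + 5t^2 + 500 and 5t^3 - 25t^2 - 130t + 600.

Repeated division with remainder:
  5t^3 + 5t^2 + 500 = (5t^3 - 25t^2 - 130t + 600) + (30t^2 + 130t - 100)
  5t^3 - 25t^2 - 130t + 600 = ((1/6)t - 14/9)(30t^2 + 130t - 100) + ((800/9)t + 4000/9)
  30t^2 + 130t - 100 = ((27/80)t - 9/40)((800/9)t + 4000/9) + (0)
Last nonzero remainder: (800/9)t + 4000/9. Dividing through by 800/9 gives the monic gcd t + 5.

t + 5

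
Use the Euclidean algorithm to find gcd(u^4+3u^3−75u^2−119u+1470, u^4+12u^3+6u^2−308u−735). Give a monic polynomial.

u^3+9u^2−21u−245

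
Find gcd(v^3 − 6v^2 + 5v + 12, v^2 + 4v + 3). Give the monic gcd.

v + 1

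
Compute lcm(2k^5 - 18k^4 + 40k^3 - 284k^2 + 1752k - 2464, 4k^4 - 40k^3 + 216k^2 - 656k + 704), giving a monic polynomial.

k^7 - 13k^6 + 78k^5 - 420k^4 + 1884k^3 - 7860k^2 + 24200k - 27104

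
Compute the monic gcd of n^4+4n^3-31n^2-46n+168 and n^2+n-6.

n^2+n-6

Repeated division with remainder:
  n^4+4n^3-31n^2-46n+168 = (n^2+3n-28)(n^2+n-6) + (0)
The last nonzero remainder n^2+n-6 is already monic.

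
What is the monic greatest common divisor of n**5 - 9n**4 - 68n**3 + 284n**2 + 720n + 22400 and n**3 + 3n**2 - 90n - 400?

n**2 - 2n - 80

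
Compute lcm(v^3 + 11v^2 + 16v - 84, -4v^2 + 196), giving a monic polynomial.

v^4 + 4v^3 - 61v^2 - 196v + 588

Euclidean algorithm in ℚ[v]:
  v^3 + 11v^2 + 16v - 84 = (-(1/4)v - 11/4)(-4v^2 + 196) + (65v + 455)
  -4v^2 + 196 = (-(4/65)v + 28/65)(65v + 455) + (0)
Last nonzero remainder: 65v + 455. Dividing through by 65 gives the monic gcd v + 7.
Then lcm(f, g) = f·g / gcd(f, g); expanding and making the result monic gives the answer.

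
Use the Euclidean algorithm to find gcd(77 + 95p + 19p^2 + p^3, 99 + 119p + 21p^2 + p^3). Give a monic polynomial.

Apply the Euclidean algorithm:
  p^3 + 19p^2 + 95p + 77 = (p^3 + 21p^2 + 119p + 99) + (−2p^2 − 24p − 22)
  p^3 + 21p^2 + 119p + 99 = (−(1/2)p − 9/2)(−2p^2 − 24p − 22) + (0)
Last nonzero remainder: −2p^2 − 24p − 22. Dividing through by −2 gives the monic gcd p^2 + 12p + 11.

11 + 12p + p^2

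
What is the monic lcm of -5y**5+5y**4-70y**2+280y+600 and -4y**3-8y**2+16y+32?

y**6-3y**5+2y**4+14y**3-84y**2-8y+240

Apply the Euclidean algorithm:
  -5y**5+5y**4-70y**2+280y+600 = ((5/4)y**2-(15/4)y+25/2)(-4y**3-8y**2+16y+32) + (50y**2+200y+200)
  -4y**3-8y**2+16y+32 = (-(2/25)y+4/25)(50y**2+200y+200) + (0)
Last nonzero remainder: 50y**2+200y+200. Dividing through by 50 gives the monic gcd y**2+4y+4.
Then lcm(f, g) = f·g / gcd(f, g); expanding and making the result monic gives the answer.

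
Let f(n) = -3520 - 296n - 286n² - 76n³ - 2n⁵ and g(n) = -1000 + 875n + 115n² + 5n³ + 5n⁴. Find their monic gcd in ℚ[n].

40 - 3n + n²

Apply the Euclidean algorithm:
  -2n⁵ - 76n³ - 286n² - 296n - 3520 = (-(2/5)n + 2/5)(5n⁴ + 5n³ + 115n² + 875n - 1000) + (-32n³ + 18n² - 1046n - 3120)
  5n⁴ + 5n³ + 115n² + 875n - 1000 = (-(5/32)n - 125/512)(-32n³ + 18n² - 1046n - 3120) + (-(11275/256)n² + (33825/256)n - 56375/32)
  -32n³ + 18n² - 1046n - 3120 = ((8192/11275)n + 19968/11275)(-(11275/256)n² + (33825/256)n - 56375/32) + (0)
Last nonzero remainder: -(11275/256)n² + (33825/256)n - 56375/32. Dividing through by -11275/256 gives the monic gcd n² - 3n + 40.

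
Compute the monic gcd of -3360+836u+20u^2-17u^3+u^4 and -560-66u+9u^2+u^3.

Euclidean algorithm in ℚ[u]:
  u^4-17u^3+20u^2+836u-3360 = (u-26)(u^3+9u^2-66u-560) + (320u^2-320u-17920)
  u^3+9u^2-66u-560 = ((1/320)u+1/32)(320u^2-320u-17920) + (0)
Last nonzero remainder: 320u^2-320u-17920. Dividing through by 320 gives the monic gcd u^2-u-56.

-56-u+u^2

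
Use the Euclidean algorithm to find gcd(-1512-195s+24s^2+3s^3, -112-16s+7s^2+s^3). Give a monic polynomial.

7+s

Euclidean algorithm in ℚ[s]:
  3s^3+24s^2-195s-1512 = (3)(s^3+7s^2-16s-112) + (3s^2-147s-1176)
  s^3+7s^2-16s-112 = ((1/3)s+56/3)(3s^2-147s-1176) + (3120s+21840)
  3s^2-147s-1176 = ((1/1040)s-7/130)(3120s+21840) + (0)
Last nonzero remainder: 3120s+21840. Dividing through by 3120 gives the monic gcd s+7.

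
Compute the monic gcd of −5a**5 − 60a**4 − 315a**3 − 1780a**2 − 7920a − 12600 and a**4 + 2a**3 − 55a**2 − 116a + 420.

a**2 + 11a + 30

Apply the Euclidean algorithm:
  −5a**5 − 60a**4 − 315a**3 − 1780a**2 − 7920a − 12600 = (−5a − 50)(a**4 + 2a**3 − 55a**2 − 116a + 420) + (−490a**3 − 5110a**2 − 11620a + 8400)
  a**4 + 2a**3 − 55a**2 − 116a + 420 = (−(1/490)a + 59/3430)(−490a**3 − 5110a**2 − 11620a + 8400) + ((450/49)a**2 + (4950/49)a + 13500/49)
  −490a**3 − 5110a**2 − 11620a + 8400 = (−(2401/45)a + 1372/45)((450/49)a**2 + (4950/49)a + 13500/49) + (0)
Last nonzero remainder: (450/49)a**2 + (4950/49)a + 13500/49. Dividing through by 450/49 gives the monic gcd a**2 + 11a + 30.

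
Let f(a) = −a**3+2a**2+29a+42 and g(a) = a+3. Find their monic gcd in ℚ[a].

Repeated division with remainder:
  −a**3+2a**2+29a+42 = (−a**2+5a+14)(a+3) + (0)
The last nonzero remainder a+3 is already monic.

a+3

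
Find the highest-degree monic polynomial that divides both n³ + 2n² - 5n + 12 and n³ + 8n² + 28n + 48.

Repeated division with remainder:
  n³ + 2n² - 5n + 12 = (n³ + 8n² + 28n + 48) + (-6n² - 33n - 36)
  n³ + 8n² + 28n + 48 = (-(1/6)n - 5/12)(-6n² - 33n - 36) + ((33/4)n + 33)
  -6n² - 33n - 36 = (-(8/11)n - 12/11)((33/4)n + 33) + (0)
Last nonzero remainder: (33/4)n + 33. Dividing through by 33/4 gives the monic gcd n + 4.

n + 4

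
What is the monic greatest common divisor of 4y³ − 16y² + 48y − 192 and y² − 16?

Apply the Euclidean algorithm:
  4y³ − 16y² + 48y − 192 = (4y − 16)(y² − 16) + (112y − 448)
  y² − 16 = ((1/112)y + 1/28)(112y − 448) + (0)
Last nonzero remainder: 112y − 448. Dividing through by 112 gives the monic gcd y − 4.

y − 4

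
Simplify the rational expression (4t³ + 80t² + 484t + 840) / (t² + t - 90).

(4t² + 40t + 84)/(t - 9)

Repeated division with remainder:
  4t³ + 80t² + 484t + 840 = (4t + 76)(t² + t - 90) + (768t + 7680)
  t² + t - 90 = ((1/768)t - 3/256)(768t + 7680) + (0)
Last nonzero remainder: 768t + 7680. Dividing through by 768 gives the monic gcd t + 10.
Cancel t + 10 from numerator and denominator to get the reduced form.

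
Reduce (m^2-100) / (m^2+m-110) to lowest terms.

(m+10)/(m+11)

Apply the Euclidean algorithm:
  m^2-100 = (m^2+m-110) + (-m+10)
  m^2+m-110 = (-m-11)(-m+10) + (0)
Last nonzero remainder: -m+10. Dividing through by -1 gives the monic gcd m-10.
Cancel m-10 from numerator and denominator to get the reduced form.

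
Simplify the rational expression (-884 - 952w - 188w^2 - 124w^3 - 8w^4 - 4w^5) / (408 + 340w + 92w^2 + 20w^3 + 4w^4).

Euclidean algorithm in ℚ[w]:
  -4w^5 - 8w^4 - 124w^3 - 188w^2 - 952w - 884 = (-w + 3)(4w^4 + 20w^3 + 92w^2 + 340w + 408) + (-92w^3 - 124w^2 - 1564w - 2108)
  4w^4 + 20w^3 + 92w^2 + 340w + 408 = (-(1/23)w - 84/529)(-92w^3 - 124w^2 - 1564w - 2108) + ((2280/529)w^2 + 38760/529)
  -92w^3 - 124w^2 - 1564w - 2108 = (-(12167/570)w - 16399/570)((2280/529)w^2 + 38760/529) + (0)
Last nonzero remainder: (2280/529)w^2 + 38760/529. Dividing through by 2280/529 gives the monic gcd w^2 + 17.
Cancel w^2 + 17 from numerator and denominator to get the reduced form.

(-13 - 14w - 2w^2 - w^3)/(6 + 5w + w^2)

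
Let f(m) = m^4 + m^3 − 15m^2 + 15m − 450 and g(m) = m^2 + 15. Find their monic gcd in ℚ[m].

Euclidean algorithm in ℚ[m]:
  m^4 + m^3 − 15m^2 + 15m − 450 = (m^2 + m − 30)(m^2 + 15) + (0)
The last nonzero remainder m^2 + 15 is already monic.

m^2 + 15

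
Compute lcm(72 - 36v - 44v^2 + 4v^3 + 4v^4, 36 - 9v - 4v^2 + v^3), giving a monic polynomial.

Apply the Euclidean algorithm:
  4v^4 + 4v^3 - 44v^2 - 36v + 72 = (4v + 20)(v^3 - 4v^2 - 9v + 36) + (72v^2 - 648)
  v^3 - 4v^2 - 9v + 36 = ((1/72)v - 1/18)(72v^2 - 648) + (0)
Last nonzero remainder: 72v^2 - 648. Dividing through by 72 gives the monic gcd v^2 - 9.
Then lcm(f, g) = f·g / gcd(f, g); expanding and making the result monic gives the answer.

-72 + 54v + 35v^2 - 15v^3 - 3v^4 + v^5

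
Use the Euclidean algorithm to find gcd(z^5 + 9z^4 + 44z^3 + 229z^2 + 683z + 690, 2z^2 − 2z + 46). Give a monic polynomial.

By polynomial division,
  z^5 + 9z^4 + 44z^3 + 229z^2 + 683z + 690 = ((1/2)z^3 + 5z^2 + (31/2)z + 15)(2z^2 − 2z + 46) + (0)
Last nonzero remainder: 2z^2 − 2z + 46. Dividing through by 2 gives the monic gcd z^2 − z + 23.

z^2 − z + 23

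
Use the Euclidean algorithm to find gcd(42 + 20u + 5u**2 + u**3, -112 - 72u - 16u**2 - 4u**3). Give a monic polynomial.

14 + 2u + u**2

Repeated division with remainder:
  u**3 + 5u**2 + 20u + 42 = (-1/4)(-4u**3 - 16u**2 - 72u - 112) + (u**2 + 2u + 14)
  -4u**3 - 16u**2 - 72u - 112 = (-4u - 8)(u**2 + 2u + 14) + (0)
The last nonzero remainder u**2 + 2u + 14 is already monic.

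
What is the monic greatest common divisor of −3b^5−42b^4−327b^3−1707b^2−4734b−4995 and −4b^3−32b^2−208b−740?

b^3+8b^2+52b+185

Euclidean algorithm in ℚ[b]:
  −3b^5−42b^4−327b^3−1707b^2−4734b−4995 = ((3/4)b^2+(9/2)b+27/4)(−4b^3−32b^2−208b−740) + (0)
Last nonzero remainder: −4b^3−32b^2−208b−740. Dividing through by −4 gives the monic gcd b^3+8b^2+52b+185.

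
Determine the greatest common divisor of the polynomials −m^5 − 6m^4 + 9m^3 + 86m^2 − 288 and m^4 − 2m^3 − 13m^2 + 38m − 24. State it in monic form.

m^3 − m^2 − 14m + 24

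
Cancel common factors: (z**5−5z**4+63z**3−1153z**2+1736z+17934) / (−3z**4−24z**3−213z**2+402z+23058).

Apply the Euclidean algorithm:
  z**5−5z**4+63z**3−1153z**2+1736z+17934 = (−(1/3)z+13/3)(−3z**4−24z**3−213z**2+402z+23058) + (96z**3−96z**2+7680z−81984)
  −3z**4−24z**3−213z**2+402z+23058 = (−(1/32)z−9/32)(96z**3−96z**2+7680z−81984) + (0)
Last nonzero remainder: 96z**3−96z**2+7680z−81984. Dividing through by 96 gives the monic gcd z**3−z**2+80z−854.
Cancel z**3−z**2+80z−854 from numerator and denominator to get the reduced form.

(−z**2+4z+21)/(3z+27)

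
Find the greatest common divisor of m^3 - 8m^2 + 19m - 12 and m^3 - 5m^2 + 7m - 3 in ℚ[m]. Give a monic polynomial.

By polynomial division,
  m^3 - 8m^2 + 19m - 12 = (m^3 - 5m^2 + 7m - 3) + (-3m^2 + 12m - 9)
  m^3 - 5m^2 + 7m - 3 = (-(1/3)m + 1/3)(-3m^2 + 12m - 9) + (0)
Last nonzero remainder: -3m^2 + 12m - 9. Dividing through by -3 gives the monic gcd m^2 - 4m + 3.

m^2 - 4m + 3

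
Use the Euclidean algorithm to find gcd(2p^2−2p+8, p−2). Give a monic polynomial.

1

Apply the Euclidean algorithm:
  2p^2−2p+8 = (2p+2)(p−2) + (12)
  p−2 = ((1/12)p−1/6)(12) + (0)
The last nonzero remainder is the constant 12, so the polynomials are coprime and gcd = 1.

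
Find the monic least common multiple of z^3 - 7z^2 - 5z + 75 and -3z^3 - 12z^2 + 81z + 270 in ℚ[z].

Euclidean algorithm in ℚ[z]:
  z^3 - 7z^2 - 5z + 75 = (-1/3)(-3z^3 - 12z^2 + 81z + 270) + (-11z^2 + 22z + 165)
  -3z^3 - 12z^2 + 81z + 270 = ((3/11)z + 18/11)(-11z^2 + 22z + 165) + (0)
Last nonzero remainder: -11z^2 + 22z + 165. Dividing through by -11 gives the monic gcd z^2 - 2z - 15.
Then lcm(f, g) = f·g / gcd(f, g); expanding and making the result monic gives the answer.

z^4 - z^3 - 47z^2 + 45z + 450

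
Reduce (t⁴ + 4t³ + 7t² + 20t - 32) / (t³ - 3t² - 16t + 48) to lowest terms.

(t³ + 7t - 8)/(t² - 7t + 12)

Repeated division with remainder:
  t⁴ + 4t³ + 7t² + 20t - 32 = (t + 7)(t³ - 3t² - 16t + 48) + (44t² + 84t - 368)
  t³ - 3t² - 16t + 48 = ((1/44)t - 27/242)(44t² + 84t - 368) + ((210/121)t + 840/121)
  44t² + 84t - 368 = ((2662/105)t - 5566/105)((210/121)t + 840/121) + (0)
Last nonzero remainder: (210/121)t + 840/121. Dividing through by 210/121 gives the monic gcd t + 4.
Cancel t + 4 from numerator and denominator to get the reduced form.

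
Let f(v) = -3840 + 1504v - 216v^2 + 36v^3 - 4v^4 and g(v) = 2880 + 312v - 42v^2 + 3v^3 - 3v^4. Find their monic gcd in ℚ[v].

-240 + 34v - 5v^2 + v^3

Repeated division with remainder:
  -4v^4 + 36v^3 - 216v^2 + 1504v - 3840 = (4/3)(-3v^4 + 3v^3 - 42v^2 + 312v + 2880) + (32v^3 - 160v^2 + 1088v - 7680)
  -3v^4 + 3v^3 - 42v^2 + 312v + 2880 = (-(3/32)v - 3/8)(32v^3 - 160v^2 + 1088v - 7680) + (0)
Last nonzero remainder: 32v^3 - 160v^2 + 1088v - 7680. Dividing through by 32 gives the monic gcd v^3 - 5v^2 + 34v - 240.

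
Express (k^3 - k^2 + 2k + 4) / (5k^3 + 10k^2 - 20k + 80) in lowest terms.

(k + 1)/(5k + 20)

Repeated division with remainder:
  k^3 - k^2 + 2k + 4 = (1/5)(5k^3 + 10k^2 - 20k + 80) + (-3k^2 + 6k - 12)
  5k^3 + 10k^2 - 20k + 80 = (-(5/3)k - 20/3)(-3k^2 + 6k - 12) + (0)
Last nonzero remainder: -3k^2 + 6k - 12. Dividing through by -3 gives the monic gcd k^2 - 2k + 4.
Cancel k^2 - 2k + 4 from numerator and denominator to get the reduced form.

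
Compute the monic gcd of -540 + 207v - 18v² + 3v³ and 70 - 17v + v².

By polynomial division,
  3v³ - 18v² + 207v - 540 = (3v + 33)(v² - 17v + 70) + (558v - 2850)
  v² - 17v + 70 = ((1/558)v - 553/25947)(558v - 2850) + (80080/8649)
  558v - 2850 = ((2413071/40040)v - 2464965/8008)(80080/8649) + (0)
The last nonzero remainder is the constant 80080/8649, so the polynomials are coprime and gcd = 1.

1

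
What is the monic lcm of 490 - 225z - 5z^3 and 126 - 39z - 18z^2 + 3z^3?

Repeated division with remainder:
  -5z^3 - 225z + 490 = (-5/3)(3z^3 - 18z^2 - 39z + 126) + (-30z^2 - 290z + 700)
  3z^3 - 18z^2 - 39z + 126 = (-(1/10)z + 47/30)(-30z^2 - 290z + 700) + ((1456/3)z - 2912/3)
  -30z^2 - 290z + 700 = (-(45/728)z - 75/104)((1456/3)z - 2912/3) + (0)
Last nonzero remainder: (1456/3)z - 2912/3. Dividing through by 1456/3 gives the monic gcd z - 2.
Then lcm(f, g) = f·g / gcd(f, g); expanding and making the result monic gives the answer.

2058 - 553z - 278z^2 + 24z^3 - 4z^4 + z^5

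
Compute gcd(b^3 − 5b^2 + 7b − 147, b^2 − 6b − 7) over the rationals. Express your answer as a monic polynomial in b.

Apply the Euclidean algorithm:
  b^3 − 5b^2 + 7b − 147 = (b + 1)(b^2 − 6b − 7) + (20b − 140)
  b^2 − 6b − 7 = ((1/20)b + 1/20)(20b − 140) + (0)
Last nonzero remainder: 20b − 140. Dividing through by 20 gives the monic gcd b − 7.

b − 7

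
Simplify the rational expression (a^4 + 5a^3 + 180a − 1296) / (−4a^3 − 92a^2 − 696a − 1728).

(−a^3 + 4a^2 − 36a + 144)/(4a^2 + 56a + 192)

Euclidean algorithm in ℚ[a]:
  a^4 + 5a^3 + 180a − 1296 = (−(1/4)a + 9/2)(−4a^3 − 92a^2 − 696a − 1728) + (240a^2 + 2880a + 6480)
  −4a^3 − 92a^2 − 696a − 1728 = (−(1/60)a − 11/60)(240a^2 + 2880a + 6480) + (−60a − 540)
  240a^2 + 2880a + 6480 = (−4a − 12)(−60a − 540) + (0)
Last nonzero remainder: −60a − 540. Dividing through by −60 gives the monic gcd a + 9.
Cancel a + 9 from numerator and denominator to get the reduced form.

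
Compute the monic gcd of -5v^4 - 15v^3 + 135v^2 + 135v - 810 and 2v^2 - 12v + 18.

Euclidean algorithm in ℚ[v]:
  -5v^4 - 15v^3 + 135v^2 + 135v - 810 = (-(5/2)v^2 - (45/2)v - 45)(2v^2 - 12v + 18) + (0)
Last nonzero remainder: 2v^2 - 12v + 18. Dividing through by 2 gives the monic gcd v^2 - 6v + 9.

v^2 - 6v + 9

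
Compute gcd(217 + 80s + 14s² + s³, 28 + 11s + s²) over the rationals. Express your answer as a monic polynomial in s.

7 + s

Repeated division with remainder:
  s³ + 14s² + 80s + 217 = (s + 3)(s² + 11s + 28) + (19s + 133)
  s² + 11s + 28 = ((1/19)s + 4/19)(19s + 133) + (0)
Last nonzero remainder: 19s + 133. Dividing through by 19 gives the monic gcd s + 7.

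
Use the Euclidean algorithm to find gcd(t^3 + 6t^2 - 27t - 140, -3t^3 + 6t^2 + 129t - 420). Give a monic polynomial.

Apply the Euclidean algorithm:
  t^3 + 6t^2 - 27t - 140 = (-1/3)(-3t^3 + 6t^2 + 129t - 420) + (8t^2 + 16t - 280)
  -3t^3 + 6t^2 + 129t - 420 = (-(3/8)t + 3/2)(8t^2 + 16t - 280) + (0)
Last nonzero remainder: 8t^2 + 16t - 280. Dividing through by 8 gives the monic gcd t^2 + 2t - 35.

t^2 + 2t - 35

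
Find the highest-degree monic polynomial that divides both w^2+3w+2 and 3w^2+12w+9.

Apply the Euclidean algorithm:
  w^2+3w+2 = (1/3)(3w^2+12w+9) + (-w-1)
  3w^2+12w+9 = (-3w-9)(-w-1) + (0)
Last nonzero remainder: -w-1. Dividing through by -1 gives the monic gcd w+1.

w+1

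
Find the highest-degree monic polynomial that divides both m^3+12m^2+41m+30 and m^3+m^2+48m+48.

m+1

Euclidean algorithm in ℚ[m]:
  m^3+12m^2+41m+30 = (m^3+m^2+48m+48) + (11m^2−7m−18)
  m^3+m^2+48m+48 = ((1/11)m+18/121)(11m^2−7m−18) + ((6132/121)m+6132/121)
  11m^2−7m−18 = ((1331/6132)m−363/1022)((6132/121)m+6132/121) + (0)
Last nonzero remainder: (6132/121)m+6132/121. Dividing through by 6132/121 gives the monic gcd m+1.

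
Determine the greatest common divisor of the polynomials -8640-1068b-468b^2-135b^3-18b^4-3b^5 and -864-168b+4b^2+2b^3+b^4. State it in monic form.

Repeated division with remainder:
  -3b^5-18b^4-135b^3-468b^2-1068b-8640 = (-3b-12)(b^4+2b^3+4b^2-168b-864) + (-99b^3-924b^2-5676b-19008)
  b^4+2b^3+4b^2-168b-864 = (-(1/99)b+2/27)(-99b^3-924b^2-5676b-19008) + ((136/9)b^2+(544/9)b+544)
  -99b^3-924b^2-5676b-19008 = (-(891/136)b-594/17)((136/9)b^2+(544/9)b+544) + (0)
Last nonzero remainder: (136/9)b^2+(544/9)b+544. Dividing through by 136/9 gives the monic gcd b^2+4b+36.

36+4b+b^2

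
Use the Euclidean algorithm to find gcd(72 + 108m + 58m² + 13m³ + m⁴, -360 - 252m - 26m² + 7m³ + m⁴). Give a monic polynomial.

By polynomial division,
  m⁴ + 13m³ + 58m² + 108m + 72 = (m⁴ + 7m³ - 26m² - 252m - 360) + (6m³ + 84m² + 360m + 432)
  m⁴ + 7m³ - 26m² - 252m - 360 = ((1/6)m - 7/6)(6m³ + 84m² + 360m + 432) + (12m² + 96m + 144)
  6m³ + 84m² + 360m + 432 = ((1/2)m + 3)(12m² + 96m + 144) + (0)
Last nonzero remainder: 12m² + 96m + 144. Dividing through by 12 gives the monic gcd m² + 8m + 12.

12 + 8m + m²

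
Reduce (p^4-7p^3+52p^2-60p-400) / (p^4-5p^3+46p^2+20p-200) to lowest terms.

(p-4)/(p-2)

Euclidean algorithm in ℚ[p]:
  p^4-7p^3+52p^2-60p-400 = (p^4-5p^3+46p^2+20p-200) + (-2p^3+6p^2-80p-200)
  p^4-5p^3+46p^2+20p-200 = (-(1/2)p+1)(-2p^3+6p^2-80p-200) + (0)
Last nonzero remainder: -2p^3+6p^2-80p-200. Dividing through by -2 gives the monic gcd p^3-3p^2+40p+100.
Cancel p^3-3p^2+40p+100 from numerator and denominator to get the reduced form.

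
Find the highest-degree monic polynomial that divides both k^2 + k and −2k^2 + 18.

1

Euclidean algorithm in ℚ[k]:
  k^2 + k = (−1/2)(−2k^2 + 18) + (k + 9)
  −2k^2 + 18 = (−2k + 18)(k + 9) + (−144)
  k + 9 = (−(1/144)k − 1/16)(−144) + (0)
The last nonzero remainder is the constant −144, so the polynomials are coprime and gcd = 1.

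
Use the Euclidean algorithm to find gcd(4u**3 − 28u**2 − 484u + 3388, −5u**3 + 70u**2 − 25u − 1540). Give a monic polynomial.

u**2 − 18u + 77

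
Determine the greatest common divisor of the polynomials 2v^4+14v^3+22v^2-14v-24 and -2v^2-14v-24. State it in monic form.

Euclidean algorithm in ℚ[v]:
  2v^4+14v^3+22v^2-14v-24 = (-v^2+1)(-2v^2-14v-24) + (0)
Last nonzero remainder: -2v^2-14v-24. Dividing through by -2 gives the monic gcd v^2+7v+12.

v^2+7v+12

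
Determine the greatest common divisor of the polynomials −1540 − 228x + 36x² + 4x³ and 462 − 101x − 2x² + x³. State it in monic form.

−77 + 4x + x²

Apply the Euclidean algorithm:
  4x³ + 36x² − 228x − 1540 = (4)(x³ − 2x² − 101x + 462) + (44x² + 176x − 3388)
  x³ − 2x² − 101x + 462 = ((1/44)x − 3/22)(44x² + 176x − 3388) + (0)
Last nonzero remainder: 44x² + 176x − 3388. Dividing through by 44 gives the monic gcd x² + 4x − 77.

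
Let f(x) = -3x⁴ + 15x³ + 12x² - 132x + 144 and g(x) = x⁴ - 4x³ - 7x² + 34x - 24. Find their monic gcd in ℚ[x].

x³ - 3x² - 10x + 24

By polynomial division,
  -3x⁴ + 15x³ + 12x² - 132x + 144 = (-3)(x⁴ - 4x³ - 7x² + 34x - 24) + (3x³ - 9x² - 30x + 72)
  x⁴ - 4x³ - 7x² + 34x - 24 = ((1/3)x - 1/3)(3x³ - 9x² - 30x + 72) + (0)
Last nonzero remainder: 3x³ - 9x² - 30x + 72. Dividing through by 3 gives the monic gcd x³ - 3x² - 10x + 24.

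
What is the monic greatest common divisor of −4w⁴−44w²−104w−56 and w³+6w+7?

Euclidean algorithm in ℚ[w]:
  −4w⁴−44w²−104w−56 = (−4w)(w³+6w+7) + (−20w²−76w−56)
  w³+6w+7 = (−(1/20)w+19/100)(−20w²−76w−56) + ((441/25)w+441/25)
  −20w²−76w−56 = (−(500/441)w−200/63)((441/25)w+441/25) + (0)
Last nonzero remainder: (441/25)w+441/25. Dividing through by 441/25 gives the monic gcd w+1.

w+1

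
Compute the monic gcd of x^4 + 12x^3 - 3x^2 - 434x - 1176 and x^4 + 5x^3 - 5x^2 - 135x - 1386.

x^2 + x - 42

Euclidean algorithm in ℚ[x]:
  x^4 + 12x^3 - 3x^2 - 434x - 1176 = (x^4 + 5x^3 - 5x^2 - 135x - 1386) + (7x^3 + 2x^2 - 299x + 210)
  x^4 + 5x^3 - 5x^2 - 135x - 1386 = ((1/7)x + 33/49)(7x^3 + 2x^2 - 299x + 210) + ((1782/49)x^2 + (1782/49)x - 10692/7)
  7x^3 + 2x^2 - 299x + 210 = ((343/1782)x - 245/1782)((1782/49)x^2 + (1782/49)x - 10692/7) + (0)
Last nonzero remainder: (1782/49)x^2 + (1782/49)x - 10692/7. Dividing through by 1782/49 gives the monic gcd x^2 + x - 42.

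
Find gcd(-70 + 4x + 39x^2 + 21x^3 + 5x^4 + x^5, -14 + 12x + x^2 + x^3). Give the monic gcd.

Euclidean algorithm in ℚ[x]:
  x^5 + 5x^4 + 21x^3 + 39x^2 + 4x - 70 = (x^2 + 4x + 5)(x^3 + x^2 + 12x - 14) + (0)
The last nonzero remainder x^3 + x^2 + 12x - 14 is already monic.

-14 + 12x + x^2 + x^3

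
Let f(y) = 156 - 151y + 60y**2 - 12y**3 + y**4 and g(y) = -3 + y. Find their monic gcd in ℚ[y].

-3 + y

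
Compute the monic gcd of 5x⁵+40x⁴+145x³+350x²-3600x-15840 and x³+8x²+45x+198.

Repeated division with remainder:
  5x⁵+40x⁴+145x³+350x²-3600x-15840 = (5x²-80)(x³+8x²+45x+198) + (0)
The last nonzero remainder x³+8x²+45x+198 is already monic.

x³+8x²+45x+198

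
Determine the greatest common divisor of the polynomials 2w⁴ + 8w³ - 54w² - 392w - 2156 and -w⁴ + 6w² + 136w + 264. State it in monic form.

w² + 4w + 22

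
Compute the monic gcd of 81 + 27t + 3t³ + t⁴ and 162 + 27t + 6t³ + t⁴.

Repeated division with remainder:
  t⁴ + 3t³ + 27t + 81 = (t⁴ + 6t³ + 27t + 162) + (-3t³ - 81)
  t⁴ + 6t³ + 27t + 162 = (-(1/3)t - 2)(-3t³ - 81) + (0)
Last nonzero remainder: -3t³ - 81. Dividing through by -3 gives the monic gcd t³ + 27.

27 + t³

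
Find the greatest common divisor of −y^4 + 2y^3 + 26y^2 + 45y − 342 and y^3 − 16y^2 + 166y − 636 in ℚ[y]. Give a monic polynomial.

Apply the Euclidean algorithm:
  −y^4 + 2y^3 + 26y^2 + 45y − 342 = (−y − 14)(y^3 − 16y^2 + 166y − 636) + (−32y^2 + 1733y − 9246)
  y^3 − 16y^2 + 166y − 636 = (−(1/32)y − 1221/1024)(−32y^2 + 1733y − 9246) + ((1990105/1024)y − 5970315/512)
  −32y^2 + 1733y − 9246 = (−(32768/1990105)y + 1577984/1990105)((1990105/1024)y − 5970315/512) + (0)
Last nonzero remainder: (1990105/1024)y − 5970315/512. Dividing through by 1990105/1024 gives the monic gcd y − 6.

y − 6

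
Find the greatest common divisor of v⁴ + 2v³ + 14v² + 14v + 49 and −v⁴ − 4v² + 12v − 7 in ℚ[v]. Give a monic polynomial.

v² + 2v + 7

By polynomial division,
  v⁴ + 2v³ + 14v² + 14v + 49 = (−1)(−v⁴ − 4v² + 12v − 7) + (2v³ + 10v² + 26v + 42)
  −v⁴ − 4v² + 12v − 7 = (−(1/2)v + 5/2)(2v³ + 10v² + 26v + 42) + (−16v² − 32v − 112)
  2v³ + 10v² + 26v + 42 = (−(1/8)v − 3/8)(−16v² − 32v − 112) + (0)
Last nonzero remainder: −16v² − 32v − 112. Dividing through by −16 gives the monic gcd v² + 2v + 7.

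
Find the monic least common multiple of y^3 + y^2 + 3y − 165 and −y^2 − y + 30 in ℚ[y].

y^4 + 7y^3 + 9y^2 − 147y − 990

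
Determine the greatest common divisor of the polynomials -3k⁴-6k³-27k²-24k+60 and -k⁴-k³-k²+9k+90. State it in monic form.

Euclidean algorithm in ℚ[k]:
  -3k⁴-6k³-27k²-24k+60 = (3)(-k⁴-k³-k²+9k+90) + (-3k³-24k²-51k-210)
  -k⁴-k³-k²+9k+90 = ((1/3)k-7/3)(-3k³-24k²-51k-210) + (-40k²-40k-400)
  -3k³-24k²-51k-210 = ((3/40)k+21/40)(-40k²-40k-400) + (0)
Last nonzero remainder: -40k²-40k-400. Dividing through by -40 gives the monic gcd k²+k+10.

k²+k+10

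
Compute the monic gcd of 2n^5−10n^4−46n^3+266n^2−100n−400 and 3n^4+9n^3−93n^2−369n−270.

n^2+6n+5

Euclidean algorithm in ℚ[n]:
  2n^5−10n^4−46n^3+266n^2−100n−400 = ((2/3)n−16/3)(3n^4+9n^3−93n^2−369n−270) + (64n^3+16n^2−1888n−1840)
  3n^4+9n^3−93n^2−369n−270 = ((3/64)n+33/256)(64n^3+16n^2−1888n−1840) + (−(105/16)n^2−(315/8)n−525/16)
  64n^3+16n^2−1888n−1840 = (−(1024/105)n+5888/105)(−(105/16)n^2−(315/8)n−525/16) + (0)
Last nonzero remainder: −(105/16)n^2−(315/8)n−525/16. Dividing through by −105/16 gives the monic gcd n^2+6n+5.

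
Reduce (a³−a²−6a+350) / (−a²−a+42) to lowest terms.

(−a²+8a−50)/(a−6)

By polynomial division,
  a³−a²−6a+350 = (−a+2)(−a²−a+42) + (38a+266)
  −a²−a+42 = (−(1/38)a+3/19)(38a+266) + (0)
Last nonzero remainder: 38a+266. Dividing through by 38 gives the monic gcd a+7.
Cancel a+7 from numerator and denominator to get the reduced form.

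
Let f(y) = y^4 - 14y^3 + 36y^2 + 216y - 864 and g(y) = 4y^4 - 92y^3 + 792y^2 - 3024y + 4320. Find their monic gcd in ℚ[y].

Repeated division with remainder:
  y^4 - 14y^3 + 36y^2 + 216y - 864 = (1/4)(4y^4 - 92y^3 + 792y^2 - 3024y + 4320) + (9y^3 - 162y^2 + 972y - 1944)
  4y^4 - 92y^3 + 792y^2 - 3024y + 4320 = ((4/9)y - 20/9)(9y^3 - 162y^2 + 972y - 1944) + (0)
Last nonzero remainder: 9y^3 - 162y^2 + 972y - 1944. Dividing through by 9 gives the monic gcd y^3 - 18y^2 + 108y - 216.

y^3 - 18y^2 + 108y - 216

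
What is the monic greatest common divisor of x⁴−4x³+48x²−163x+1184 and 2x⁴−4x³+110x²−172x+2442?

x²+3x+37

By polynomial division,
  x⁴−4x³+48x²−163x+1184 = (1/2)(2x⁴−4x³+110x²−172x+2442) + (−2x³−7x²−77x−37)
  2x⁴−4x³+110x²−172x+2442 = (−x+11/2)(−2x³−7x²−77x−37) + ((143/2)x²+(429/2)x+5291/2)
  −2x³−7x²−77x−37 = (−(4/143)x−2/143)((143/2)x²+(429/2)x+5291/2) + (0)
Last nonzero remainder: (143/2)x²+(429/2)x+5291/2. Dividing through by 143/2 gives the monic gcd x²+3x+37.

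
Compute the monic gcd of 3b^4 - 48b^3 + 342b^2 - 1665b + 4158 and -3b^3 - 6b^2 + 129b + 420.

b - 7

Repeated division with remainder:
  3b^4 - 48b^3 + 342b^2 - 1665b + 4158 = (-b + 18)(-3b^3 - 6b^2 + 129b + 420) + (579b^2 - 3567b - 3402)
  -3b^3 - 6b^2 + 129b + 420 = (-(1/193)b - 1575/37249)(579b^2 - 3567b - 3402) + (-(1469490/37249)b + 10286430/37249)
  579b^2 - 3567b - 3402 = (-(7189057/489830)b - 3017169/244915)(-(1469490/37249)b + 10286430/37249) + (0)
Last nonzero remainder: -(1469490/37249)b + 10286430/37249. Dividing through by -1469490/37249 gives the monic gcd b - 7.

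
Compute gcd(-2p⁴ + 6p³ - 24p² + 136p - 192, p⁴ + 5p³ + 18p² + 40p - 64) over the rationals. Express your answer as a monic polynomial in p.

p² + 2p + 16

Euclidean algorithm in ℚ[p]:
  -2p⁴ + 6p³ - 24p² + 136p - 192 = (-2)(p⁴ + 5p³ + 18p² + 40p - 64) + (16p³ + 12p² + 216p - 320)
  p⁴ + 5p³ + 18p² + 40p - 64 = ((1/16)p + 17/64)(16p³ + 12p² + 216p - 320) + ((21/16)p² + (21/8)p + 21)
  16p³ + 12p² + 216p - 320 = ((256/21)p - 320/21)((21/16)p² + (21/8)p + 21) + (0)
Last nonzero remainder: (21/16)p² + (21/8)p + 21. Dividing through by 21/16 gives the monic gcd p² + 2p + 16.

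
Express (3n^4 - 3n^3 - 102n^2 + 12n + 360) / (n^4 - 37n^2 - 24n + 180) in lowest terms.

(3n + 6)/(n + 3)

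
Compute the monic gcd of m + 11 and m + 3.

1

Apply the Euclidean algorithm:
  m + 11 = (m + 3) + (8)
  m + 3 = ((1/8)m + 3/8)(8) + (0)
The last nonzero remainder is the constant 8, so the polynomials are coprime and gcd = 1.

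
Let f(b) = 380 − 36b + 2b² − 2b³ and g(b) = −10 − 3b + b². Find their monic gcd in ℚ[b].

−5 + b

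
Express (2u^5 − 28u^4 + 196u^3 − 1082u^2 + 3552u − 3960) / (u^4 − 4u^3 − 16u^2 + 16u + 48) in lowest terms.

(2u^3 − 12u^2 + 76u − 330)/(u^2 + 4u + 4)

Euclidean algorithm in ℚ[u]:
  2u^5 − 28u^4 + 196u^3 − 1082u^2 + 3552u − 3960 = (2u − 20)(u^4 − 4u^3 − 16u^2 + 16u + 48) + (148u^3 − 1434u^2 + 3776u − 3000)
  u^4 − 4u^3 − 16u^2 + 16u + 48 = ((1/148)u + 421/10952)(148u^3 − 1434u^2 + 3776u − 3000) + ((74529/5476)u^2 − (149058/1369)u + 223587/1369)
  148u^3 − 1434u^2 + 3776u − 3000 = ((810448/74529)u − 1369000/74529)((74529/5476)u^2 − (149058/1369)u + 223587/1369) + (0)
Last nonzero remainder: (74529/5476)u^2 − (149058/1369)u + 223587/1369. Dividing through by 74529/5476 gives the monic gcd u^2 − 8u + 12.
Cancel u^2 − 8u + 12 from numerator and denominator to get the reduced form.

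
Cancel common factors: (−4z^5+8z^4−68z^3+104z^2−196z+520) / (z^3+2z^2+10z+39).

(−4z^3+4z^2−12z+40)/(z+3)

Apply the Euclidean algorithm:
  −4z^5+8z^4−68z^3+104z^2−196z+520 = (−4z^2+16z−60)(z^3+2z^2+10z+39) + (220z^2−220z+2860)
  z^3+2z^2+10z+39 = ((1/220)z+3/220)(220z^2−220z+2860) + (0)
Last nonzero remainder: 220z^2−220z+2860. Dividing through by 220 gives the monic gcd z^2−z+13.
Cancel z^2−z+13 from numerator and denominator to get the reduced form.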